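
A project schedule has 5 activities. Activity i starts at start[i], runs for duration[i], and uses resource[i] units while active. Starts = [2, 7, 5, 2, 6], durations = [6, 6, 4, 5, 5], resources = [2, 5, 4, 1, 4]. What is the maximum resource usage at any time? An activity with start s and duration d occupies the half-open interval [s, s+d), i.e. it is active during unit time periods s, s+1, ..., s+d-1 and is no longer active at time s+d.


Each activity i is active on [start_i, start_i + duration_i).
Compute total resource usage per time slot:
  t=0: active resources = [], total = 0
  t=1: active resources = [], total = 0
  t=2: active resources = [2, 1], total = 3
  t=3: active resources = [2, 1], total = 3
  t=4: active resources = [2, 1], total = 3
  t=5: active resources = [2, 4, 1], total = 7
  t=6: active resources = [2, 4, 1, 4], total = 11
  t=7: active resources = [2, 5, 4, 4], total = 15
  t=8: active resources = [5, 4, 4], total = 13
  t=9: active resources = [5, 4], total = 9
  t=10: active resources = [5, 4], total = 9
  t=11: active resources = [5], total = 5
  t=12: active resources = [5], total = 5
Peak resource demand = 15

15


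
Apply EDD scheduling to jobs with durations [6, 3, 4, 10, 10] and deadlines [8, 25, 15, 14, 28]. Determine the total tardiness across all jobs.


Sort by due date (EDD order): [(6, 8), (10, 14), (4, 15), (3, 25), (10, 28)]
Compute completion times and tardiness:
  Job 1: p=6, d=8, C=6, tardiness=max(0,6-8)=0
  Job 2: p=10, d=14, C=16, tardiness=max(0,16-14)=2
  Job 3: p=4, d=15, C=20, tardiness=max(0,20-15)=5
  Job 4: p=3, d=25, C=23, tardiness=max(0,23-25)=0
  Job 5: p=10, d=28, C=33, tardiness=max(0,33-28)=5
Total tardiness = 12

12


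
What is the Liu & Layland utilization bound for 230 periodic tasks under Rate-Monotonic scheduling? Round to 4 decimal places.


Compute 2^(1/230) = 1.0030182291
Subtract 1: 1.0030182291 - 1 = 0.0030182291
Multiply by n: 230 * 0.0030182291 = 0.6941926930
Round to 4 dp: 0.6942

0.6942


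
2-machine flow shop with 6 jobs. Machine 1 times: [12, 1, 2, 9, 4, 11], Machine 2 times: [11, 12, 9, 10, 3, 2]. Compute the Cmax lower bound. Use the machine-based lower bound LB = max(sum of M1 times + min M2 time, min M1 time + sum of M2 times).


LB1 = sum(M1 times) + min(M2 times) = 39 + 2 = 41
LB2 = min(M1 times) + sum(M2 times) = 1 + 47 = 48
Lower bound = max(LB1, LB2) = max(41, 48) = 48

48


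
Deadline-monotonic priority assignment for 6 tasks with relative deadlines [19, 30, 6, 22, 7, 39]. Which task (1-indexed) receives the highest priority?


Sort tasks by relative deadline (ascending):
  Task 3: deadline = 6
  Task 5: deadline = 7
  Task 1: deadline = 19
  Task 4: deadline = 22
  Task 2: deadline = 30
  Task 6: deadline = 39
Priority order (highest first): [3, 5, 1, 4, 2, 6]
Highest priority task = 3

3


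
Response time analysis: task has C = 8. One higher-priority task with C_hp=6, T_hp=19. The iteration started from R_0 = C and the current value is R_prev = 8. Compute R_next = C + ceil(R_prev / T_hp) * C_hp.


R_next = C + ceil(R_prev / T_hp) * C_hp
ceil(8 / 19) = ceil(0.4211) = 1
Interference = 1 * 6 = 6
R_next = 8 + 6 = 14

14


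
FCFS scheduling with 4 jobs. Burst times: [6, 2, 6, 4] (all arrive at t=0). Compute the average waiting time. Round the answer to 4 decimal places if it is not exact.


FCFS order (as given): [6, 2, 6, 4]
Waiting times:
  Job 1: wait = 0
  Job 2: wait = 6
  Job 3: wait = 8
  Job 4: wait = 14
Sum of waiting times = 28
Average waiting time = 28/4 = 7.0

7.0


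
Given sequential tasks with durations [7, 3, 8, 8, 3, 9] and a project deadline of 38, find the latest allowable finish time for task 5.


LF(activity 5) = deadline - sum of successor durations
Successors: activities 6 through 6 with durations [9]
Sum of successor durations = 9
LF = 38 - 9 = 29

29


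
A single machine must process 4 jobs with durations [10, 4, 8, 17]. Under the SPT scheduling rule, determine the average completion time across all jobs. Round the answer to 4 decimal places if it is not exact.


Sort jobs by processing time (SPT order): [4, 8, 10, 17]
Compute completion times sequentially:
  Job 1: processing = 4, completes at 4
  Job 2: processing = 8, completes at 12
  Job 3: processing = 10, completes at 22
  Job 4: processing = 17, completes at 39
Sum of completion times = 77
Average completion time = 77/4 = 19.25

19.25


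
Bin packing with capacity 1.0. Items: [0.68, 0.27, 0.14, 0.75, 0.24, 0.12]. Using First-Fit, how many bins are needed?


Place items sequentially using First-Fit:
  Item 0.68 -> new Bin 1
  Item 0.27 -> Bin 1 (now 0.95)
  Item 0.14 -> new Bin 2
  Item 0.75 -> Bin 2 (now 0.89)
  Item 0.24 -> new Bin 3
  Item 0.12 -> Bin 3 (now 0.36)
Total bins used = 3

3


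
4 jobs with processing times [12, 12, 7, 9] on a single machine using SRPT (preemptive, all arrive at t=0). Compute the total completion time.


Since all jobs arrive at t=0, SRPT equals SPT ordering.
SPT order: [7, 9, 12, 12]
Completion times:
  Job 1: p=7, C=7
  Job 2: p=9, C=16
  Job 3: p=12, C=28
  Job 4: p=12, C=40
Total completion time = 7 + 16 + 28 + 40 = 91

91


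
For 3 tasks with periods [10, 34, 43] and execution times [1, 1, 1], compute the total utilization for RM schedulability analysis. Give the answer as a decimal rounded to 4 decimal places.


Compute individual utilizations (exact fractions):
  Task 1: C/T = 1/10 (approx. 0.1)
  Task 2: C/T = 1/34 (approx. 0.0294)
  Task 3: C/T = 1/43 (approx. 0.0233)
Total utilization U = 1/10 + 1/34 + 1/43 = 558/3655
Rounded to 4 decimal places: U = 0.1527
RM (Liu & Layland) bound for 3 tasks = 0.779763; compare with U = 558/3655 (approx. 0.152668)
U <= bound, so schedulable by RM sufficient condition.

0.1527


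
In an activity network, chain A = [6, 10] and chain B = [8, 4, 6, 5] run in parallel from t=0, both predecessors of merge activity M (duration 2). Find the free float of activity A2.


ES(A2) = sum of predecessors on chain A = 6
EF(A2) = ES + duration = 6 + 10 = 16
Successor of A2 is M. ES(M) = max(sum(A), sum(B)) = max(16, 23) = 23
Free float = ES(successor) - EF(current) = 23 - 16 = 7

7


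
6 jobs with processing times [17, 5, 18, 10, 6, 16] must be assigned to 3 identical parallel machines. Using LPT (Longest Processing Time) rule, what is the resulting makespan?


Sort jobs in decreasing order (LPT): [18, 17, 16, 10, 6, 5]
Assign each job to the least loaded machine:
  Machine 1: jobs [18, 5], load = 23
  Machine 2: jobs [17, 6], load = 23
  Machine 3: jobs [16, 10], load = 26
Makespan = max load = 26

26


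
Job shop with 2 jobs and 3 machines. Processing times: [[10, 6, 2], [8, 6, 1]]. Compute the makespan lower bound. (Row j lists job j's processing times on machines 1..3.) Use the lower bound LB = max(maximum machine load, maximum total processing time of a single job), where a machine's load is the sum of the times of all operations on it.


Machine loads:
  Machine 1: 10 + 8 = 18
  Machine 2: 6 + 6 = 12
  Machine 3: 2 + 1 = 3
Max machine load = 18
Job totals:
  Job 1: 18
  Job 2: 15
Max job total = 18
Lower bound = max(18, 18) = 18

18


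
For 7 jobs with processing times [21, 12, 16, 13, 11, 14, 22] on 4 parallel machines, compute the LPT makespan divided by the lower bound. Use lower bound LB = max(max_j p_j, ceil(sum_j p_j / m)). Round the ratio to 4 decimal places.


LPT order: [22, 21, 16, 14, 13, 12, 11]
Machine loads after assignment: [22, 32, 28, 27]
LPT makespan = 32
Lower bound = max(max_job, ceil(total/4)) = max(22, 28) = 28
Ratio = 32 / 28 = 1.1429

1.1429


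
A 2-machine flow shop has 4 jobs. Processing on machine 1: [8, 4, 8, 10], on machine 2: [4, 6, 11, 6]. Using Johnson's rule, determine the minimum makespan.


Apply Johnson's rule:
  Group 1 (a <= b): [(2, 4, 6), (3, 8, 11)]
  Group 2 (a > b): [(4, 10, 6), (1, 8, 4)]
Optimal job order: [2, 3, 4, 1]
Schedule:
  Job 2: M1 done at 4, M2 done at 10
  Job 3: M1 done at 12, M2 done at 23
  Job 4: M1 done at 22, M2 done at 29
  Job 1: M1 done at 30, M2 done at 34
Makespan = 34

34


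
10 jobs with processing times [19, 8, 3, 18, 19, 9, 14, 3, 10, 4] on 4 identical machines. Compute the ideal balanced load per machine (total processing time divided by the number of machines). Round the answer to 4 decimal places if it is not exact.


Total processing time = 19 + 8 + 3 + 18 + 19 + 9 + 14 + 3 + 10 + 4 = 107
Number of machines = 4
Ideal balanced load = 107 / 4 = 26.75

26.75


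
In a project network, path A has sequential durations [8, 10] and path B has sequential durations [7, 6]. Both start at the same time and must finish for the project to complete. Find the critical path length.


Path A total = 8 + 10 = 18
Path B total = 7 + 6 = 13
Critical path = longest path = max(18, 13) = 18

18


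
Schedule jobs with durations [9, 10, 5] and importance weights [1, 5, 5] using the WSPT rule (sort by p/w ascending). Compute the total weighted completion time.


Compute p/w ratios and sort ascending (WSPT): [(5, 5), (10, 5), (9, 1)]
Compute weighted completion times:
  Job (p=5,w=5): C=5, w*C=5*5=25
  Job (p=10,w=5): C=15, w*C=5*15=75
  Job (p=9,w=1): C=24, w*C=1*24=24
Total weighted completion time = 124

124


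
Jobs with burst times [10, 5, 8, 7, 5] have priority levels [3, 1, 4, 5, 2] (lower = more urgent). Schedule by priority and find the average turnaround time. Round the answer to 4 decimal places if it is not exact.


Sort by priority (ascending = highest first):
Order: [(1, 5), (2, 5), (3, 10), (4, 8), (5, 7)]
Completion times:
  Priority 1, burst=5, C=5
  Priority 2, burst=5, C=10
  Priority 3, burst=10, C=20
  Priority 4, burst=8, C=28
  Priority 5, burst=7, C=35
Average turnaround = 98/5 = 19.6

19.6


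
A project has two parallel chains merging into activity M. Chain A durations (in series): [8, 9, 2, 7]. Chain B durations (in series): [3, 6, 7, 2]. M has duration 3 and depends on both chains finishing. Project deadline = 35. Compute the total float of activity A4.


Forward pass: ES(A4) = sum of predecessors on chain A = 19
EF = ES + duration = 19 + 7 = 26
Backward pass: LF(M) = deadline = 35; LS(M) = 35 - 3 = 32
LF(A4) = LS(M) - sum(successors on chain A) = 32 - 0 = 32
LS = LF - duration = 32 - 7 = 25
Total float = LS - ES = 25 - 19 = 6

6


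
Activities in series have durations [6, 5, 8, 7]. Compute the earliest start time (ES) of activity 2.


Activity 2 starts after activities 1 through 1 complete.
Predecessor durations: [6]
ES = 6 = 6

6


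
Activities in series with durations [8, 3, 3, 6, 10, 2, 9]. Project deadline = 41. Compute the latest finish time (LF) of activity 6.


LF(activity 6) = deadline - sum of successor durations
Successors: activities 7 through 7 with durations [9]
Sum of successor durations = 9
LF = 41 - 9 = 32

32


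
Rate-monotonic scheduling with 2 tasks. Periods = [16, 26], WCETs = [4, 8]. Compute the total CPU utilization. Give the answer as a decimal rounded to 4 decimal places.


Compute individual utilizations (exact fractions):
  Task 1: C/T = 4/16 = 1/4 (approx. 0.25)
  Task 2: C/T = 8/26 = 4/13 (approx. 0.3077)
Total utilization U = 1/4 + 4/13 = 29/52
Rounded to 4 decimal places: U = 0.5577
RM (Liu & Layland) bound for 2 tasks = 0.828427; compare with U = 29/52 (approx. 0.557692)
U <= bound, so schedulable by RM sufficient condition.

0.5577


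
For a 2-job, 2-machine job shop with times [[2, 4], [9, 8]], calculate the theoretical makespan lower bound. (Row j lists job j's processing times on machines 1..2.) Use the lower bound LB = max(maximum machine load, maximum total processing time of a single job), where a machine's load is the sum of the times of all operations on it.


Machine loads:
  Machine 1: 2 + 9 = 11
  Machine 2: 4 + 8 = 12
Max machine load = 12
Job totals:
  Job 1: 6
  Job 2: 17
Max job total = 17
Lower bound = max(12, 17) = 17

17


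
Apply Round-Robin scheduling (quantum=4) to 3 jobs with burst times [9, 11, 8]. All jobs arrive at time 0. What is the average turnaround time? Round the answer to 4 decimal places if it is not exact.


Time quantum = 4
Execution trace:
  J1 runs 4 units, time = 4
  J2 runs 4 units, time = 8
  J3 runs 4 units, time = 12
  J1 runs 4 units, time = 16
  J2 runs 4 units, time = 20
  J3 runs 4 units, time = 24
  J1 runs 1 units, time = 25
  J2 runs 3 units, time = 28
Finish times: [25, 28, 24]
Average turnaround = 77/3 = 25.6667

25.6667


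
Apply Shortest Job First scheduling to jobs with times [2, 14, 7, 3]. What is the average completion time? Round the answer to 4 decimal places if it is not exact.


SJF order (ascending): [2, 3, 7, 14]
Completion times:
  Job 1: burst=2, C=2
  Job 2: burst=3, C=5
  Job 3: burst=7, C=12
  Job 4: burst=14, C=26
Average completion = 45/4 = 11.25

11.25


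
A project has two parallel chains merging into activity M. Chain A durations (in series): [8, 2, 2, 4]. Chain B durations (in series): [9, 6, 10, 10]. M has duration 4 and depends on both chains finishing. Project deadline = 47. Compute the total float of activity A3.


Forward pass: ES(A3) = sum of predecessors on chain A = 10
EF = ES + duration = 10 + 2 = 12
Backward pass: LF(M) = deadline = 47; LS(M) = 47 - 4 = 43
LF(A3) = LS(M) - sum(successors on chain A) = 43 - 4 = 39
LS = LF - duration = 39 - 2 = 37
Total float = LS - ES = 37 - 10 = 27

27


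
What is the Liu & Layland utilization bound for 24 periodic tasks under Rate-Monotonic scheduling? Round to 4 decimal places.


Compute 2^(1/24) = 1.0293022366
Subtract 1: 1.0293022366 - 1 = 0.0293022366
Multiply by n: 24 * 0.0293022366 = 0.7032536784
Round to 4 dp: 0.7033

0.7033


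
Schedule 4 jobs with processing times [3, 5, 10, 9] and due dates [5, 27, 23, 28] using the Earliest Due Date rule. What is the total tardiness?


Sort by due date (EDD order): [(3, 5), (10, 23), (5, 27), (9, 28)]
Compute completion times and tardiness:
  Job 1: p=3, d=5, C=3, tardiness=max(0,3-5)=0
  Job 2: p=10, d=23, C=13, tardiness=max(0,13-23)=0
  Job 3: p=5, d=27, C=18, tardiness=max(0,18-27)=0
  Job 4: p=9, d=28, C=27, tardiness=max(0,27-28)=0
Total tardiness = 0

0


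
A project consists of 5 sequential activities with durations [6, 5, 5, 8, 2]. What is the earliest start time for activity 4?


Activity 4 starts after activities 1 through 3 complete.
Predecessor durations: [6, 5, 5]
ES = 6 + 5 + 5 = 16

16


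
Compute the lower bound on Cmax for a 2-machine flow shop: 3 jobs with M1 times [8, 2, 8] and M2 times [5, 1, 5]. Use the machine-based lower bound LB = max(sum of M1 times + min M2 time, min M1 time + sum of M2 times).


LB1 = sum(M1 times) + min(M2 times) = 18 + 1 = 19
LB2 = min(M1 times) + sum(M2 times) = 2 + 11 = 13
Lower bound = max(LB1, LB2) = max(19, 13) = 19

19


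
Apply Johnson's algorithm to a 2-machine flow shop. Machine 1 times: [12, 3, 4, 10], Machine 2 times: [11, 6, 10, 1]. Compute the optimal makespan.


Apply Johnson's rule:
  Group 1 (a <= b): [(2, 3, 6), (3, 4, 10)]
  Group 2 (a > b): [(1, 12, 11), (4, 10, 1)]
Optimal job order: [2, 3, 1, 4]
Schedule:
  Job 2: M1 done at 3, M2 done at 9
  Job 3: M1 done at 7, M2 done at 19
  Job 1: M1 done at 19, M2 done at 30
  Job 4: M1 done at 29, M2 done at 31
Makespan = 31

31


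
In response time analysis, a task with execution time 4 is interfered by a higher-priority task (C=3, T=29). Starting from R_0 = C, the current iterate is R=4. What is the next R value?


R_next = C + ceil(R_prev / T_hp) * C_hp
ceil(4 / 29) = ceil(0.1379) = 1
Interference = 1 * 3 = 3
R_next = 4 + 3 = 7

7


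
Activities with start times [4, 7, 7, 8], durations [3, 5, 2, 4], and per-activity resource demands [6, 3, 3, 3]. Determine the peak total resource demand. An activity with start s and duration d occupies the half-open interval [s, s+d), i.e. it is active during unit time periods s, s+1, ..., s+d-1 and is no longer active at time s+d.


Each activity i is active on [start_i, start_i + duration_i).
Compute total resource usage per time slot:
  t=0: active resources = [], total = 0
  t=1: active resources = [], total = 0
  t=2: active resources = [], total = 0
  t=3: active resources = [], total = 0
  t=4: active resources = [6], total = 6
  t=5: active resources = [6], total = 6
  t=6: active resources = [6], total = 6
  t=7: active resources = [3, 3], total = 6
  t=8: active resources = [3, 3, 3], total = 9
  t=9: active resources = [3, 3], total = 6
  t=10: active resources = [3, 3], total = 6
  t=11: active resources = [3, 3], total = 6
Peak resource demand = 9

9


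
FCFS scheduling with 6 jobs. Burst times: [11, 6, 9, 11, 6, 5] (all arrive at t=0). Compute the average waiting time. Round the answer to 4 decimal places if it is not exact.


FCFS order (as given): [11, 6, 9, 11, 6, 5]
Waiting times:
  Job 1: wait = 0
  Job 2: wait = 11
  Job 3: wait = 17
  Job 4: wait = 26
  Job 5: wait = 37
  Job 6: wait = 43
Sum of waiting times = 134
Average waiting time = 134/6 = 22.3333

22.3333


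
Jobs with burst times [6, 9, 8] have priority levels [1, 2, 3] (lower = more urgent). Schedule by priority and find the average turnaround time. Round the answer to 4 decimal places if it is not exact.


Sort by priority (ascending = highest first):
Order: [(1, 6), (2, 9), (3, 8)]
Completion times:
  Priority 1, burst=6, C=6
  Priority 2, burst=9, C=15
  Priority 3, burst=8, C=23
Average turnaround = 44/3 = 14.6667

14.6667


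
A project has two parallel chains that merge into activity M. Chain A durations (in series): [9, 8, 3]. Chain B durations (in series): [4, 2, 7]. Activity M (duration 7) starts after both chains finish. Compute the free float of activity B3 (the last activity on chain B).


ES(B3) = sum of predecessors on chain B = 6
EF(B3) = ES + duration = 6 + 7 = 13
Successor of B3 is M. ES(M) = max(sum(A), sum(B)) = max(20, 13) = 20
Free float = ES(successor) - EF(current) = 20 - 13 = 7

7


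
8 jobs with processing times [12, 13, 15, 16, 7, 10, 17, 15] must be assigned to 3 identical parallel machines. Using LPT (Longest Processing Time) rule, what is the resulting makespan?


Sort jobs in decreasing order (LPT): [17, 16, 15, 15, 13, 12, 10, 7]
Assign each job to the least loaded machine:
  Machine 1: jobs [17, 12, 10], load = 39
  Machine 2: jobs [16, 13, 7], load = 36
  Machine 3: jobs [15, 15], load = 30
Makespan = max load = 39

39


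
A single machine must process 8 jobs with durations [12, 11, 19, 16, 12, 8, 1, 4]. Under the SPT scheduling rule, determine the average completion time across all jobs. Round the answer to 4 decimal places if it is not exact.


Sort jobs by processing time (SPT order): [1, 4, 8, 11, 12, 12, 16, 19]
Compute completion times sequentially:
  Job 1: processing = 1, completes at 1
  Job 2: processing = 4, completes at 5
  Job 3: processing = 8, completes at 13
  Job 4: processing = 11, completes at 24
  Job 5: processing = 12, completes at 36
  Job 6: processing = 12, completes at 48
  Job 7: processing = 16, completes at 64
  Job 8: processing = 19, completes at 83
Sum of completion times = 274
Average completion time = 274/8 = 34.25

34.25


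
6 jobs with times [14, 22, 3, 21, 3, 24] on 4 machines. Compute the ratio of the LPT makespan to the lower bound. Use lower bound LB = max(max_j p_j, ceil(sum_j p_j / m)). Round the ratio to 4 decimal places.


LPT order: [24, 22, 21, 14, 3, 3]
Machine loads after assignment: [24, 22, 21, 20]
LPT makespan = 24
Lower bound = max(max_job, ceil(total/4)) = max(24, 22) = 24
Ratio = 24 / 24 = 1.0

1.0


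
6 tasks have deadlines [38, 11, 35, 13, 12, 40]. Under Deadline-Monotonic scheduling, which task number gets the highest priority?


Sort tasks by relative deadline (ascending):
  Task 2: deadline = 11
  Task 5: deadline = 12
  Task 4: deadline = 13
  Task 3: deadline = 35
  Task 1: deadline = 38
  Task 6: deadline = 40
Priority order (highest first): [2, 5, 4, 3, 1, 6]
Highest priority task = 2

2


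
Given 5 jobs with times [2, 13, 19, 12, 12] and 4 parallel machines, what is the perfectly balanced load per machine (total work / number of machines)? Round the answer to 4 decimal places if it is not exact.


Total processing time = 2 + 13 + 19 + 12 + 12 = 58
Number of machines = 4
Ideal balanced load = 58 / 4 = 14.5

14.5


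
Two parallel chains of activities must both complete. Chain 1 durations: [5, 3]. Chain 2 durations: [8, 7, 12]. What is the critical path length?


Path A total = 5 + 3 = 8
Path B total = 8 + 7 + 12 = 27
Critical path = longest path = max(8, 27) = 27

27


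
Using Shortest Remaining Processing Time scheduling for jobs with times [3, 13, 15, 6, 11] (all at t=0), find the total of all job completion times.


Since all jobs arrive at t=0, SRPT equals SPT ordering.
SPT order: [3, 6, 11, 13, 15]
Completion times:
  Job 1: p=3, C=3
  Job 2: p=6, C=9
  Job 3: p=11, C=20
  Job 4: p=13, C=33
  Job 5: p=15, C=48
Total completion time = 3 + 9 + 20 + 33 + 48 = 113

113


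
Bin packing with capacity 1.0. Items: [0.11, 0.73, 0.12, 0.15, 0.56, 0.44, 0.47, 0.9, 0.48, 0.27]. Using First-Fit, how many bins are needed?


Place items sequentially using First-Fit:
  Item 0.11 -> new Bin 1
  Item 0.73 -> Bin 1 (now 0.84)
  Item 0.12 -> Bin 1 (now 0.96)
  Item 0.15 -> new Bin 2
  Item 0.56 -> Bin 2 (now 0.71)
  Item 0.44 -> new Bin 3
  Item 0.47 -> Bin 3 (now 0.91)
  Item 0.9 -> new Bin 4
  Item 0.48 -> new Bin 5
  Item 0.27 -> Bin 2 (now 0.98)
Total bins used = 5

5


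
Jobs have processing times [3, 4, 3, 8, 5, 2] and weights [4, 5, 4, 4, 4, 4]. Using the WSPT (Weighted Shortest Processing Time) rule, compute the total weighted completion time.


Compute p/w ratios and sort ascending (WSPT): [(2, 4), (3, 4), (3, 4), (4, 5), (5, 4), (8, 4)]
Compute weighted completion times:
  Job (p=2,w=4): C=2, w*C=4*2=8
  Job (p=3,w=4): C=5, w*C=4*5=20
  Job (p=3,w=4): C=8, w*C=4*8=32
  Job (p=4,w=5): C=12, w*C=5*12=60
  Job (p=5,w=4): C=17, w*C=4*17=68
  Job (p=8,w=4): C=25, w*C=4*25=100
Total weighted completion time = 288

288


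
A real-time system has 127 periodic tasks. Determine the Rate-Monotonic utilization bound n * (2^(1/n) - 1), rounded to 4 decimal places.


Compute 2^(1/127) = 1.0054727730
Subtract 1: 1.0054727730 - 1 = 0.0054727730
Multiply by n: 127 * 0.0054727730 = 0.6950421710
Round to 4 dp: 0.6950

0.6950


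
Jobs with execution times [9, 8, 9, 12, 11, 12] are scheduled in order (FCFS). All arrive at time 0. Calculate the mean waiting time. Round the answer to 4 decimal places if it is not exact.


FCFS order (as given): [9, 8, 9, 12, 11, 12]
Waiting times:
  Job 1: wait = 0
  Job 2: wait = 9
  Job 3: wait = 17
  Job 4: wait = 26
  Job 5: wait = 38
  Job 6: wait = 49
Sum of waiting times = 139
Average waiting time = 139/6 = 23.1667

23.1667


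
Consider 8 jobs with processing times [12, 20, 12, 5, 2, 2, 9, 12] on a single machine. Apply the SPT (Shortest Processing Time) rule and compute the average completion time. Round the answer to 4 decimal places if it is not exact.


Sort jobs by processing time (SPT order): [2, 2, 5, 9, 12, 12, 12, 20]
Compute completion times sequentially:
  Job 1: processing = 2, completes at 2
  Job 2: processing = 2, completes at 4
  Job 3: processing = 5, completes at 9
  Job 4: processing = 9, completes at 18
  Job 5: processing = 12, completes at 30
  Job 6: processing = 12, completes at 42
  Job 7: processing = 12, completes at 54
  Job 8: processing = 20, completes at 74
Sum of completion times = 233
Average completion time = 233/8 = 29.125

29.125


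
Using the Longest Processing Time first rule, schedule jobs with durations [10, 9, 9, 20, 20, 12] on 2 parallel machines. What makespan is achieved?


Sort jobs in decreasing order (LPT): [20, 20, 12, 10, 9, 9]
Assign each job to the least loaded machine:
  Machine 1: jobs [20, 12, 9], load = 41
  Machine 2: jobs [20, 10, 9], load = 39
Makespan = max load = 41

41


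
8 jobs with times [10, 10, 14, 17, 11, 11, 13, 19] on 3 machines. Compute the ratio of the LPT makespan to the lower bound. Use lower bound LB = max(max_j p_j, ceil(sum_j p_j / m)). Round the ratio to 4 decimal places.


LPT order: [19, 17, 14, 13, 11, 11, 10, 10]
Machine loads after assignment: [30, 38, 37]
LPT makespan = 38
Lower bound = max(max_job, ceil(total/3)) = max(19, 35) = 35
Ratio = 38 / 35 = 1.0857

1.0857


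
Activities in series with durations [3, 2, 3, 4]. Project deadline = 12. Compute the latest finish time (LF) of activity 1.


LF(activity 1) = deadline - sum of successor durations
Successors: activities 2 through 4 with durations [2, 3, 4]
Sum of successor durations = 9
LF = 12 - 9 = 3

3


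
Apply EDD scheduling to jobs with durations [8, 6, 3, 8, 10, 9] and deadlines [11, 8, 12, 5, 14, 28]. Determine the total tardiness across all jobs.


Sort by due date (EDD order): [(8, 5), (6, 8), (8, 11), (3, 12), (10, 14), (9, 28)]
Compute completion times and tardiness:
  Job 1: p=8, d=5, C=8, tardiness=max(0,8-5)=3
  Job 2: p=6, d=8, C=14, tardiness=max(0,14-8)=6
  Job 3: p=8, d=11, C=22, tardiness=max(0,22-11)=11
  Job 4: p=3, d=12, C=25, tardiness=max(0,25-12)=13
  Job 5: p=10, d=14, C=35, tardiness=max(0,35-14)=21
  Job 6: p=9, d=28, C=44, tardiness=max(0,44-28)=16
Total tardiness = 70

70


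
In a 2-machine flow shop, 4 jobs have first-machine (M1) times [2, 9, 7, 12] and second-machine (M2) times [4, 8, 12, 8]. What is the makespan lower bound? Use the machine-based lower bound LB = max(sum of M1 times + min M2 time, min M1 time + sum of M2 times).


LB1 = sum(M1 times) + min(M2 times) = 30 + 4 = 34
LB2 = min(M1 times) + sum(M2 times) = 2 + 32 = 34
Lower bound = max(LB1, LB2) = max(34, 34) = 34

34


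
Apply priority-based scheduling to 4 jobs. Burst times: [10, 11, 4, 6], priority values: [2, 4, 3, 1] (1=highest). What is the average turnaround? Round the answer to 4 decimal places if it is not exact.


Sort by priority (ascending = highest first):
Order: [(1, 6), (2, 10), (3, 4), (4, 11)]
Completion times:
  Priority 1, burst=6, C=6
  Priority 2, burst=10, C=16
  Priority 3, burst=4, C=20
  Priority 4, burst=11, C=31
Average turnaround = 73/4 = 18.25

18.25


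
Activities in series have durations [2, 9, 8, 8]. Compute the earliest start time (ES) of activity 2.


Activity 2 starts after activities 1 through 1 complete.
Predecessor durations: [2]
ES = 2 = 2

2


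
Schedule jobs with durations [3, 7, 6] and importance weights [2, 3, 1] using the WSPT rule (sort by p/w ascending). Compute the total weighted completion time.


Compute p/w ratios and sort ascending (WSPT): [(3, 2), (7, 3), (6, 1)]
Compute weighted completion times:
  Job (p=3,w=2): C=3, w*C=2*3=6
  Job (p=7,w=3): C=10, w*C=3*10=30
  Job (p=6,w=1): C=16, w*C=1*16=16
Total weighted completion time = 52

52


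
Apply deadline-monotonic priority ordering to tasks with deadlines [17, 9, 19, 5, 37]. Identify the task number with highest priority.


Sort tasks by relative deadline (ascending):
  Task 4: deadline = 5
  Task 2: deadline = 9
  Task 1: deadline = 17
  Task 3: deadline = 19
  Task 5: deadline = 37
Priority order (highest first): [4, 2, 1, 3, 5]
Highest priority task = 4

4


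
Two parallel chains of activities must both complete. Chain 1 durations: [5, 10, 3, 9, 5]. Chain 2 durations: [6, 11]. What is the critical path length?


Path A total = 5 + 10 + 3 + 9 + 5 = 32
Path B total = 6 + 11 = 17
Critical path = longest path = max(32, 17) = 32

32


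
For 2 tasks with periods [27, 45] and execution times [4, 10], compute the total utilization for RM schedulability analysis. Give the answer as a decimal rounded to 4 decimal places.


Compute individual utilizations (exact fractions):
  Task 1: C/T = 4/27 (approx. 0.1481)
  Task 2: C/T = 10/45 = 2/9 (approx. 0.2222)
Total utilization U = 4/27 + 2/9 = 10/27
Rounded to 4 decimal places: U = 0.3704
RM (Liu & Layland) bound for 2 tasks = 0.828427; compare with U = 10/27 (approx. 0.370370)
U <= bound, so schedulable by RM sufficient condition.

0.3704


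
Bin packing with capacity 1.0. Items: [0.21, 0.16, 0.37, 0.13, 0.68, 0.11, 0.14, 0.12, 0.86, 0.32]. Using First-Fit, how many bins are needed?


Place items sequentially using First-Fit:
  Item 0.21 -> new Bin 1
  Item 0.16 -> Bin 1 (now 0.37)
  Item 0.37 -> Bin 1 (now 0.74)
  Item 0.13 -> Bin 1 (now 0.87)
  Item 0.68 -> new Bin 2
  Item 0.11 -> Bin 1 (now 0.98)
  Item 0.14 -> Bin 2 (now 0.82)
  Item 0.12 -> Bin 2 (now 0.94)
  Item 0.86 -> new Bin 3
  Item 0.32 -> new Bin 4
Total bins used = 4

4


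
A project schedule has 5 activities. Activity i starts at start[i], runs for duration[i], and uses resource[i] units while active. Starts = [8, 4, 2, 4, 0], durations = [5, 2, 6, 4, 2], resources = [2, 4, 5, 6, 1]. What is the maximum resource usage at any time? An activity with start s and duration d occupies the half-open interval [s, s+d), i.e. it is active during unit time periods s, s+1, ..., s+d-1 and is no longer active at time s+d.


Each activity i is active on [start_i, start_i + duration_i).
Compute total resource usage per time slot:
  t=0: active resources = [1], total = 1
  t=1: active resources = [1], total = 1
  t=2: active resources = [5], total = 5
  t=3: active resources = [5], total = 5
  t=4: active resources = [4, 5, 6], total = 15
  t=5: active resources = [4, 5, 6], total = 15
  t=6: active resources = [5, 6], total = 11
  t=7: active resources = [5, 6], total = 11
  t=8: active resources = [2], total = 2
  t=9: active resources = [2], total = 2
  t=10: active resources = [2], total = 2
  t=11: active resources = [2], total = 2
  t=12: active resources = [2], total = 2
Peak resource demand = 15

15


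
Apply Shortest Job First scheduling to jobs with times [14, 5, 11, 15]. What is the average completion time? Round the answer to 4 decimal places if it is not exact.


SJF order (ascending): [5, 11, 14, 15]
Completion times:
  Job 1: burst=5, C=5
  Job 2: burst=11, C=16
  Job 3: burst=14, C=30
  Job 4: burst=15, C=45
Average completion = 96/4 = 24.0

24.0


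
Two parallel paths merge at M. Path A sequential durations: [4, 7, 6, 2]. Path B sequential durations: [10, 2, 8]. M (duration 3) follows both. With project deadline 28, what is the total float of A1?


Forward pass: ES(A1) = sum of predecessors on chain A = 0
EF = ES + duration = 0 + 4 = 4
Backward pass: LF(M) = deadline = 28; LS(M) = 28 - 3 = 25
LF(A1) = LS(M) - sum(successors on chain A) = 25 - 15 = 10
LS = LF - duration = 10 - 4 = 6
Total float = LS - ES = 6 - 0 = 6

6


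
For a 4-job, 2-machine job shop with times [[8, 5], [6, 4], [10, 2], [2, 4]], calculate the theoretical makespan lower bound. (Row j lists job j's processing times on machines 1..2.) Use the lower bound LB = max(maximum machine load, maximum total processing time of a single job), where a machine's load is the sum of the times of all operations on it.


Machine loads:
  Machine 1: 8 + 6 + 10 + 2 = 26
  Machine 2: 5 + 4 + 2 + 4 = 15
Max machine load = 26
Job totals:
  Job 1: 13
  Job 2: 10
  Job 3: 12
  Job 4: 6
Max job total = 13
Lower bound = max(26, 13) = 26

26


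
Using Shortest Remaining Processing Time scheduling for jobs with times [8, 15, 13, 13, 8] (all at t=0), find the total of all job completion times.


Since all jobs arrive at t=0, SRPT equals SPT ordering.
SPT order: [8, 8, 13, 13, 15]
Completion times:
  Job 1: p=8, C=8
  Job 2: p=8, C=16
  Job 3: p=13, C=29
  Job 4: p=13, C=42
  Job 5: p=15, C=57
Total completion time = 8 + 16 + 29 + 42 + 57 = 152

152


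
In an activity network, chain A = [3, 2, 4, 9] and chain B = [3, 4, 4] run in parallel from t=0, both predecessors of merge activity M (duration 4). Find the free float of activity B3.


ES(B3) = sum of predecessors on chain B = 7
EF(B3) = ES + duration = 7 + 4 = 11
Successor of B3 is M. ES(M) = max(sum(A), sum(B)) = max(18, 11) = 18
Free float = ES(successor) - EF(current) = 18 - 11 = 7

7


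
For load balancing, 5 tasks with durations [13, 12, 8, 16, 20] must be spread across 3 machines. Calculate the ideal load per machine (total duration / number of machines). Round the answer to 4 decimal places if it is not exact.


Total processing time = 13 + 12 + 8 + 16 + 20 = 69
Number of machines = 3
Ideal balanced load = 69 / 3 = 23.0

23.0


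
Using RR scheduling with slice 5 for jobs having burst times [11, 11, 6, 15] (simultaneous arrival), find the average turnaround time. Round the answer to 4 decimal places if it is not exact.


Time quantum = 5
Execution trace:
  J1 runs 5 units, time = 5
  J2 runs 5 units, time = 10
  J3 runs 5 units, time = 15
  J4 runs 5 units, time = 20
  J1 runs 5 units, time = 25
  J2 runs 5 units, time = 30
  J3 runs 1 units, time = 31
  J4 runs 5 units, time = 36
  J1 runs 1 units, time = 37
  J2 runs 1 units, time = 38
  J4 runs 5 units, time = 43
Finish times: [37, 38, 31, 43]
Average turnaround = 149/4 = 37.25

37.25


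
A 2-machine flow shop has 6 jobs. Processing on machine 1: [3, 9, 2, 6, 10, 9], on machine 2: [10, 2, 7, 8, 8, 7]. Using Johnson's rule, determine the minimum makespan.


Apply Johnson's rule:
  Group 1 (a <= b): [(3, 2, 7), (1, 3, 10), (4, 6, 8)]
  Group 2 (a > b): [(5, 10, 8), (6, 9, 7), (2, 9, 2)]
Optimal job order: [3, 1, 4, 5, 6, 2]
Schedule:
  Job 3: M1 done at 2, M2 done at 9
  Job 1: M1 done at 5, M2 done at 19
  Job 4: M1 done at 11, M2 done at 27
  Job 5: M1 done at 21, M2 done at 35
  Job 6: M1 done at 30, M2 done at 42
  Job 2: M1 done at 39, M2 done at 44
Makespan = 44

44


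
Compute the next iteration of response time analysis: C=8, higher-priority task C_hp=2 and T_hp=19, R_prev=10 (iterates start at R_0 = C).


R_next = C + ceil(R_prev / T_hp) * C_hp
ceil(10 / 19) = ceil(0.5263) = 1
Interference = 1 * 2 = 2
R_next = 8 + 2 = 10
R_next = R_prev, so the iteration has converged (response time = 10).

10


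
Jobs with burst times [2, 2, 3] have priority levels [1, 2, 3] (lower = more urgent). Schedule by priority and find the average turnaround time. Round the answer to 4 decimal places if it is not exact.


Sort by priority (ascending = highest first):
Order: [(1, 2), (2, 2), (3, 3)]
Completion times:
  Priority 1, burst=2, C=2
  Priority 2, burst=2, C=4
  Priority 3, burst=3, C=7
Average turnaround = 13/3 = 4.3333

4.3333


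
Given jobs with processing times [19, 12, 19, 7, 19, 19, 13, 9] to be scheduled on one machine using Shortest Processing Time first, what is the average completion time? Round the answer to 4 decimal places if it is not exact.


Sort jobs by processing time (SPT order): [7, 9, 12, 13, 19, 19, 19, 19]
Compute completion times sequentially:
  Job 1: processing = 7, completes at 7
  Job 2: processing = 9, completes at 16
  Job 3: processing = 12, completes at 28
  Job 4: processing = 13, completes at 41
  Job 5: processing = 19, completes at 60
  Job 6: processing = 19, completes at 79
  Job 7: processing = 19, completes at 98
  Job 8: processing = 19, completes at 117
Sum of completion times = 446
Average completion time = 446/8 = 55.75

55.75


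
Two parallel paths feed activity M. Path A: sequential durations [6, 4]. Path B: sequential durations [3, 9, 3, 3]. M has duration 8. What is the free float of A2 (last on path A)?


ES(A2) = sum of predecessors on chain A = 6
EF(A2) = ES + duration = 6 + 4 = 10
Successor of A2 is M. ES(M) = max(sum(A), sum(B)) = max(10, 18) = 18
Free float = ES(successor) - EF(current) = 18 - 10 = 8

8


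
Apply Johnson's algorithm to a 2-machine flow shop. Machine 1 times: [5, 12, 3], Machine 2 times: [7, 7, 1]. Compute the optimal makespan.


Apply Johnson's rule:
  Group 1 (a <= b): [(1, 5, 7)]
  Group 2 (a > b): [(2, 12, 7), (3, 3, 1)]
Optimal job order: [1, 2, 3]
Schedule:
  Job 1: M1 done at 5, M2 done at 12
  Job 2: M1 done at 17, M2 done at 24
  Job 3: M1 done at 20, M2 done at 25
Makespan = 25

25


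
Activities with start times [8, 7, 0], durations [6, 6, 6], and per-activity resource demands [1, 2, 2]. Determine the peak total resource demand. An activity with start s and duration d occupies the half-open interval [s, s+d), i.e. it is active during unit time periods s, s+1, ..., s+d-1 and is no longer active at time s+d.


Each activity i is active on [start_i, start_i + duration_i).
Compute total resource usage per time slot:
  t=0: active resources = [2], total = 2
  t=1: active resources = [2], total = 2
  t=2: active resources = [2], total = 2
  t=3: active resources = [2], total = 2
  t=4: active resources = [2], total = 2
  t=5: active resources = [2], total = 2
  t=6: active resources = [], total = 0
  t=7: active resources = [2], total = 2
  t=8: active resources = [1, 2], total = 3
  t=9: active resources = [1, 2], total = 3
  t=10: active resources = [1, 2], total = 3
  t=11: active resources = [1, 2], total = 3
  t=12: active resources = [1, 2], total = 3
  t=13: active resources = [1], total = 1
Peak resource demand = 3

3


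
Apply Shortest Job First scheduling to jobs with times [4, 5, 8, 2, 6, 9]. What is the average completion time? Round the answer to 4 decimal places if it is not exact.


SJF order (ascending): [2, 4, 5, 6, 8, 9]
Completion times:
  Job 1: burst=2, C=2
  Job 2: burst=4, C=6
  Job 3: burst=5, C=11
  Job 4: burst=6, C=17
  Job 5: burst=8, C=25
  Job 6: burst=9, C=34
Average completion = 95/6 = 15.8333

15.8333


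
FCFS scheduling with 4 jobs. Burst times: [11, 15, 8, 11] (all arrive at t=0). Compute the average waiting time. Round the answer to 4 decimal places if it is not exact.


FCFS order (as given): [11, 15, 8, 11]
Waiting times:
  Job 1: wait = 0
  Job 2: wait = 11
  Job 3: wait = 26
  Job 4: wait = 34
Sum of waiting times = 71
Average waiting time = 71/4 = 17.75

17.75


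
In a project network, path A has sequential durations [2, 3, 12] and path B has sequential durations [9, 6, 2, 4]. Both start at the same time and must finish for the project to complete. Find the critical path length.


Path A total = 2 + 3 + 12 = 17
Path B total = 9 + 6 + 2 + 4 = 21
Critical path = longest path = max(17, 21) = 21

21


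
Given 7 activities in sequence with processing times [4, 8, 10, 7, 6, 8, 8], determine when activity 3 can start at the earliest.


Activity 3 starts after activities 1 through 2 complete.
Predecessor durations: [4, 8]
ES = 4 + 8 = 12

12


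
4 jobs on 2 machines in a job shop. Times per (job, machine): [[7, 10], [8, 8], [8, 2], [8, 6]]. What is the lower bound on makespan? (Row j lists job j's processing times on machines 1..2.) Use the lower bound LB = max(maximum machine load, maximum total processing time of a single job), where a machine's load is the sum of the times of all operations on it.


Machine loads:
  Machine 1: 7 + 8 + 8 + 8 = 31
  Machine 2: 10 + 8 + 2 + 6 = 26
Max machine load = 31
Job totals:
  Job 1: 17
  Job 2: 16
  Job 3: 10
  Job 4: 14
Max job total = 17
Lower bound = max(31, 17) = 31

31


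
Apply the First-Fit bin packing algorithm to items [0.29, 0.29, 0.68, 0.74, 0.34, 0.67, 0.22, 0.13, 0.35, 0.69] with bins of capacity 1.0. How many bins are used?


Place items sequentially using First-Fit:
  Item 0.29 -> new Bin 1
  Item 0.29 -> Bin 1 (now 0.58)
  Item 0.68 -> new Bin 2
  Item 0.74 -> new Bin 3
  Item 0.34 -> Bin 1 (now 0.92)
  Item 0.67 -> new Bin 4
  Item 0.22 -> Bin 2 (now 0.9)
  Item 0.13 -> Bin 3 (now 0.87)
  Item 0.35 -> new Bin 5
  Item 0.69 -> new Bin 6
Total bins used = 6

6


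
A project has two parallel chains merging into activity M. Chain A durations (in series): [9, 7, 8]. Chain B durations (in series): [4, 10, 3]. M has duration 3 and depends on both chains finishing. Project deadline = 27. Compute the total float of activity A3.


Forward pass: ES(A3) = sum of predecessors on chain A = 16
EF = ES + duration = 16 + 8 = 24
Backward pass: LF(M) = deadline = 27; LS(M) = 27 - 3 = 24
LF(A3) = LS(M) - sum(successors on chain A) = 24 - 0 = 24
LS = LF - duration = 24 - 8 = 16
Total float = LS - ES = 16 - 16 = 0

0


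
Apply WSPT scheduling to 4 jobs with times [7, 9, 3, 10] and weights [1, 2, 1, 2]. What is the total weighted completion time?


Compute p/w ratios and sort ascending (WSPT): [(3, 1), (9, 2), (10, 2), (7, 1)]
Compute weighted completion times:
  Job (p=3,w=1): C=3, w*C=1*3=3
  Job (p=9,w=2): C=12, w*C=2*12=24
  Job (p=10,w=2): C=22, w*C=2*22=44
  Job (p=7,w=1): C=29, w*C=1*29=29
Total weighted completion time = 100

100
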